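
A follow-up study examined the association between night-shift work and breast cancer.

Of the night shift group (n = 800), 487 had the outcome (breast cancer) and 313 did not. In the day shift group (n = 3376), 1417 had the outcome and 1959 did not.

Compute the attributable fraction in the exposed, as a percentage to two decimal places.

From the description: a = 487, b = 313, c = 1417, d = 1959.
Risk in exposed = 487/800 = 0.60875; risk in unexposed = 1417/3376 = 0.41973.
RR = 0.60875/0.41973 = 1.45035
AR% = (RR − 1)/RR × 100 = (1.45035 − 1)/1.45035 × 100 = 31.0509%

31.05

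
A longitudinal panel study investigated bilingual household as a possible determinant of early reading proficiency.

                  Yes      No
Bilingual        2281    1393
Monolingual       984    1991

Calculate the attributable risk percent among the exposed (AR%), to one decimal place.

46.7

Cells: a = 2281, b = 1393, c = 984, d = 1991.
Risk in exposed = 2281/3674 = 0.62085; risk in unexposed = 984/2975 = 0.33076.
RR = 0.62085/0.33076 = 1.87706
AR% = (RR − 1)/RR × 100 = (1.87706 − 1)/1.87706 × 100 = 46.7252%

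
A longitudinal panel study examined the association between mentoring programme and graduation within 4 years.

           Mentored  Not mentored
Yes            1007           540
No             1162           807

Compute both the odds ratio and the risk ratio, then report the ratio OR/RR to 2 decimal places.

1.12

Reading the table with exposure as columns: a = 1007 (Mentored, case), b = 1162 (Mentored, non-case), c = 540 (Not mentored, case), d = 807.
OR = (1007·807)/(1162·540) = 812649/627480 = 1.29510
Risk in exposed = 1007/2169 = 0.46427; risk in unexposed = 540/1347 = 0.40089; RR = 1.15809
OR/RR = 1.29510 / 1.15809 = 1.11830
The outcome is not rare, so the OR lies further from 1 than the RR.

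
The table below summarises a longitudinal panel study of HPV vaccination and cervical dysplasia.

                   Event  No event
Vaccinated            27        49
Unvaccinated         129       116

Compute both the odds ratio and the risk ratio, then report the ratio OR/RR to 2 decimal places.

Cells: a = 27, b = 49, c = 129, d = 116.
OR = (27·116)/(49·129) = 3132/6321 = 0.49549
Risk in exposed = 27/76 = 0.35526; risk in unexposed = 129/245 = 0.52653; RR = 0.67472
OR/RR = 0.49549 / 0.67472 = 0.73436
The outcome is not rare, so the OR lies further from 1 than the RR.

0.73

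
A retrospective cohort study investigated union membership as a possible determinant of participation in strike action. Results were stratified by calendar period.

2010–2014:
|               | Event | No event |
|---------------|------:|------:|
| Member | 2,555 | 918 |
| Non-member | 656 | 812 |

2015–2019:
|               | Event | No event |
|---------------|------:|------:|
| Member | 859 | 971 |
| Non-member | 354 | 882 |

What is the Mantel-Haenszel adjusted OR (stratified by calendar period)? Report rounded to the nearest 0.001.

2.851

OR_MH = Σ(aᵢdᵢ/nᵢ) / Σ(bᵢcᵢ/nᵢ), where nᵢ is the stratum total.
Stratum 1 (2010–2014): n = 4941; a·d/n = 2555·812/4941 = 419.8867; b·c/n = 918·656/4941 = 121.8798
Stratum 2 (2015–2019): n = 3066; a·d/n = 859·882/3066 = 247.1096; b·c/n = 971·354/3066 = 112.1115
OR_MH = (419.8867 + 247.1096) / (121.8798 + 112.1115) = 666.9963 / 233.9913 = 2.85052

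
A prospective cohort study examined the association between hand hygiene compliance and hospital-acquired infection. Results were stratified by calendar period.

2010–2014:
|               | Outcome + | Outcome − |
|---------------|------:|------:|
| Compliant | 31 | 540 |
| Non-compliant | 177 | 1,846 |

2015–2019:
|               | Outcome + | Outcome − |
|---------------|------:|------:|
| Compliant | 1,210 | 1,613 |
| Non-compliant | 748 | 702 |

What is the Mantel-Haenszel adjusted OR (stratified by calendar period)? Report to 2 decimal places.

OR_MH = Σ(aᵢdᵢ/nᵢ) / Σ(bᵢcᵢ/nᵢ), where nᵢ is the stratum total.
Stratum 1 (2010–2014): n = 2594; a·d/n = 31·1846/2594 = 22.0609; b·c/n = 540·177/2594 = 36.8466
Stratum 2 (2015–2019): n = 4273; a·d/n = 1210·702/4273 = 198.7877; b·c/n = 1613·748/4273 = 282.3599
OR_MH = (22.0609 + 198.7877) / (36.8466 + 282.3599) = 220.8486 / 319.2065 = 0.69187

0.69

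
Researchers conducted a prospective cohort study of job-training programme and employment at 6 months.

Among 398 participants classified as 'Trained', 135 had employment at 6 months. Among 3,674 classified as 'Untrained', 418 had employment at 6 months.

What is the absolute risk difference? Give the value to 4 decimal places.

0.2254

From the description: a = 135, b = 263, c = 418, d = 3256.
Risk in exposed = 135/398 = 0.339196; risk in unexposed = 418/3674 = 0.113772.
Risk difference = 0.339196 − 0.113772 = 0.225424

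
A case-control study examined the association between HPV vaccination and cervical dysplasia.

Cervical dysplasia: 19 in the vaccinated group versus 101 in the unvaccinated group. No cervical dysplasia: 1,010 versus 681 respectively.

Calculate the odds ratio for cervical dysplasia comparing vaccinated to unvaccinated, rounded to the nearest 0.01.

0.13

From the description: a = 19, b = 1010, c = 101, d = 681.
OR = (a·d)/(b·c) = (19 × 681) / (1010 × 101) = 12939 / 102010 = 0.12684
Exposure is associated with lower odds of cervical dysplasia (OR = 0.13 < 1).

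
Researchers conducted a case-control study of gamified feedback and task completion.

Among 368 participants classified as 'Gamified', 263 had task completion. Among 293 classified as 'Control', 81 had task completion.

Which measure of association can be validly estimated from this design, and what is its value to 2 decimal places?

6.56

From the description: a = 263, b = 105, c = 81, d = 212.
This is a case-control study: participants were sampled on outcome status, so risks in the source population cannot be estimated directly — relative risk is not valid here. The odds ratio is the appropriate measure.
OR = (a·d)/(b·c) = (263 × 212) / (105 × 81) = 55756 / 8505 = 6.55567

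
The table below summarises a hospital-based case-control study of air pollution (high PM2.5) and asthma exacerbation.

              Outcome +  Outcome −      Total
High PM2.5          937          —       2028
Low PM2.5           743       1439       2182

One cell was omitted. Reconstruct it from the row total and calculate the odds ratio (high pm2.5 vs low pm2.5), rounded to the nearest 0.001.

1.663

The missing cell is in the exposed row: 2028 − 937 = 1091.
So a = 937, b = 1091, c = 743, d = 1439.
OR = (a·d)/(b·c) = (937 × 1439) / (1091 × 743) = 1348343 / 810613 = 1.66336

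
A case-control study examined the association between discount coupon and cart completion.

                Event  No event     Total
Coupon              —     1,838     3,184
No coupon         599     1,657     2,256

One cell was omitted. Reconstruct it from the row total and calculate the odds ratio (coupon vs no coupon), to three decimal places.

2.026

The missing cell is in the exposed row: 3184 − 1838 = 1346.
So a = 1346, b = 1838, c = 599, d = 1657.
OR = (a·d)/(b·c) = (1346 × 1657) / (1838 × 599) = 2230322 / 1100962 = 2.02579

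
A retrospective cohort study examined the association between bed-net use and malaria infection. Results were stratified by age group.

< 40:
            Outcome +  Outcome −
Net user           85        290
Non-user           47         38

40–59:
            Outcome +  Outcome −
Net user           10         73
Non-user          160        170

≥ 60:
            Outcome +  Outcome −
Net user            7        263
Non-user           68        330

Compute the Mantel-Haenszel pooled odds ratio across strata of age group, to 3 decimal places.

0.172

OR_MH = Σ(aᵢdᵢ/nᵢ) / Σ(bᵢcᵢ/nᵢ), where nᵢ is the stratum total.
Stratum 1 (< 40): n = 460; a·d/n = 85·38/460 = 7.0217; b·c/n = 290·47/460 = 29.6304
Stratum 2 (40–59): n = 413; a·d/n = 10·170/413 = 4.1162; b·c/n = 73·160/413 = 28.2809
Stratum 3 (≥ 60): n = 668; a·d/n = 7·330/668 = 3.4581; b·c/n = 263·68/668 = 26.7725
OR_MH = (7.0217 + 4.1162 + 3.4581) / (29.6304 + 28.2809 + 26.7725) = 14.5960 / 84.6838 = 0.17236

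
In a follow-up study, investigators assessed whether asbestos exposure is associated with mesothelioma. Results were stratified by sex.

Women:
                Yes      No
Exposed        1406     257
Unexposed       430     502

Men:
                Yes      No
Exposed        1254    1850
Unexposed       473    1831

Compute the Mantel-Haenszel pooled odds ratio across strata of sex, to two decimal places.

3.41

OR_MH = Σ(aᵢdᵢ/nᵢ) / Σ(bᵢcᵢ/nᵢ), where nᵢ is the stratum total.
Stratum 1 (Women): n = 2595; a·d/n = 1406·502/2595 = 271.9892; b·c/n = 257·430/2595 = 42.5857
Stratum 2 (Men): n = 5408; a·d/n = 1254·1831/5408 = 424.5699; b·c/n = 1850·473/5408 = 161.8066
OR_MH = (271.9892 + 424.5699) / (42.5857 + 161.8066) = 696.5591 / 204.3923 = 3.40795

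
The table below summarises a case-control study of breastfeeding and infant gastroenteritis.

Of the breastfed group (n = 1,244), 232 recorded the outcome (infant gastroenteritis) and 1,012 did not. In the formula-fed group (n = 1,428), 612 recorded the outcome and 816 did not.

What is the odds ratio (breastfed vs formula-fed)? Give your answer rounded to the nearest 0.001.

From the description: a = 232, b = 1012, c = 612, d = 816.
OR = (a·d)/(b·c) = (232 × 816) / (1012 × 612) = 189312 / 619344 = 0.30567
Exposure is associated with lower odds of infant gastroenteritis (OR = 0.31 < 1).

0.306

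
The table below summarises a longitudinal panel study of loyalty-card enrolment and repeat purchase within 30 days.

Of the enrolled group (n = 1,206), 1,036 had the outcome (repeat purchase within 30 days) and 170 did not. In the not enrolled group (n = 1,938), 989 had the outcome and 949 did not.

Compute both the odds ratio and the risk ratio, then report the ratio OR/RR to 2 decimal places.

From the description: a = 1036, b = 170, c = 989, d = 949.
OR = (1036·949)/(170·989) = 983164/168130 = 5.84764
Risk in exposed = 1036/1206 = 0.85904; risk in unexposed = 989/1938 = 0.51032; RR = 1.68333
OR/RR = 5.84764 / 1.68333 = 3.47385
The outcome is not rare, so the OR lies further from 1 than the RR.

3.47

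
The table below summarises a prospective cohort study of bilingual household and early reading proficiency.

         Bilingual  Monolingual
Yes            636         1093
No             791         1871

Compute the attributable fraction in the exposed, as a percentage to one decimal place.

17.3

Reading the table with exposure as columns: a = 636 (Bilingual, case), b = 791 (Bilingual, non-case), c = 1093 (Monolingual, case), d = 1871.
Risk in exposed = 636/1427 = 0.44569; risk in unexposed = 1093/2964 = 0.36876.
RR = 0.44569/0.36876 = 1.20862
AR% = (RR − 1)/RR × 100 = (1.20862 − 1)/1.20862 × 100 = 17.2613%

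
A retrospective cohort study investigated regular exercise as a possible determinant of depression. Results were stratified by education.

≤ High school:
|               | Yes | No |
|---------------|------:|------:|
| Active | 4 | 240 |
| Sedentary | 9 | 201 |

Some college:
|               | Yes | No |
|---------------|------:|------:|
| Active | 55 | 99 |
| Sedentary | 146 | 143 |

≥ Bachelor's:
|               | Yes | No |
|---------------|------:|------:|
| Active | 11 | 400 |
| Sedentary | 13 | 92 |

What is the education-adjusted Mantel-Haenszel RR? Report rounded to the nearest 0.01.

0.61

RR_MH = Σ(aᵢ·n₀ᵢ/nᵢ) / Σ(cᵢ·n₁ᵢ/nᵢ), with n₁ᵢ = aᵢ+bᵢ (exposed), n₀ᵢ = cᵢ+dᵢ (unexposed), nᵢ = n₁ᵢ+n₀ᵢ.
Stratum 1 (≤ High school): n₁ = 244, n₀ = 210, n = 454; a·n₀/n = 4·210/454 = 1.8502; c·n₁/n = 9·244/454 = 4.8370
Stratum 2 (Some college): n₁ = 154, n₀ = 289, n = 443; a·n₀/n = 55·289/443 = 35.8804; c·n₁/n = 146·154/443 = 50.7540
Stratum 3 (≥ Bachelor's): n₁ = 411, n₀ = 105, n = 516; a·n₀/n = 11·105/516 = 2.2384; c·n₁/n = 13·411/516 = 10.3547
RR_MH = (1.8502 + 35.8804 + 2.2384) / (4.8370 + 50.7540 + 10.3547) = 39.9690 / 65.9456 = 0.60609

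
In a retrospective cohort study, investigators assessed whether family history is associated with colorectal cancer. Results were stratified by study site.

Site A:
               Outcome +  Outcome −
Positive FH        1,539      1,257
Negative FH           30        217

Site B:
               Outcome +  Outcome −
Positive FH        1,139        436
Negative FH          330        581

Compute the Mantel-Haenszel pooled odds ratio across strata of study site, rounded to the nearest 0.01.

OR_MH = Σ(aᵢdᵢ/nᵢ) / Σ(bᵢcᵢ/nᵢ), where nᵢ is the stratum total.
Stratum 1 (Site A): n = 3043; a·d/n = 1539·217/3043 = 109.7479; b·c/n = 1257·30/3043 = 12.3924
Stratum 2 (Site B): n = 2486; a·d/n = 1139·581/2486 = 266.1943; b·c/n = 436·330/2486 = 57.8761
OR_MH = (109.7479 + 266.1943) / (12.3924 + 57.8761) = 375.9422 / 70.2685 = 5.35008

5.35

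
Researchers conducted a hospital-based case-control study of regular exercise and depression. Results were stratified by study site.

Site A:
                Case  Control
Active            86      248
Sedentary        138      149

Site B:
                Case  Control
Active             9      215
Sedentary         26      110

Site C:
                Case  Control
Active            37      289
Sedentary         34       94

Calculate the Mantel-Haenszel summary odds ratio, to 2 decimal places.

0.34

OR_MH = Σ(aᵢdᵢ/nᵢ) / Σ(bᵢcᵢ/nᵢ), where nᵢ is the stratum total.
Stratum 1 (Site A): n = 621; a·d/n = 86·149/621 = 20.6345; b·c/n = 248·138/621 = 55.1111
Stratum 2 (Site B): n = 360; a·d/n = 9·110/360 = 2.7500; b·c/n = 215·26/360 = 15.5278
Stratum 3 (Site C): n = 454; a·d/n = 37·94/454 = 7.6608; b·c/n = 289·34/454 = 21.6432
OR_MH = (20.6345 + 2.7500 + 7.6608) / (55.1111 + 15.5278 + 21.6432) = 31.0453 / 92.2821 = 0.33642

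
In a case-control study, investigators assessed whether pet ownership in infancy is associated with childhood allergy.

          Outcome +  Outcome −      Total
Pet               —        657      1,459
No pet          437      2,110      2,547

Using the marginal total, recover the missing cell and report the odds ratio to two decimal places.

5.89

The missing cell is in the exposed row: 1459 − 657 = 802.
So a = 802, b = 657, c = 437, d = 2110.
OR = (a·d)/(b·c) = (802 × 2110) / (657 × 437) = 1692220 / 287109 = 5.89400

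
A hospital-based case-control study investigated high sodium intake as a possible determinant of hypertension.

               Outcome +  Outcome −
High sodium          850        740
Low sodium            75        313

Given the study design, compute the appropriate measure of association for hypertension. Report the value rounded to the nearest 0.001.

Cells: a = 850, b = 740, c = 75, d = 313.
This is a hospital-based case-control study: participants were sampled on outcome status, so risks in the source population cannot be estimated directly — relative risk is not valid here. The odds ratio is the appropriate measure.
OR = (a·d)/(b·c) = (850 × 313) / (740 × 75) = 266050 / 55500 = 4.79369

4.794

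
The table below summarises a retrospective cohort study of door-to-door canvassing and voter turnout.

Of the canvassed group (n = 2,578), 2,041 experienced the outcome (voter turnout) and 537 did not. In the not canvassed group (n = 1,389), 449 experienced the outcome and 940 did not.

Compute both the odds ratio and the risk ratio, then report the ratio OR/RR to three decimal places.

From the description: a = 2041, b = 537, c = 449, d = 940.
OR = (2041·940)/(537·449) = 1918540/241113 = 7.95702
Risk in exposed = 2041/2578 = 0.79170; risk in unexposed = 449/1389 = 0.32325; RR = 2.44915
OR/RR = 7.95702 / 2.44915 = 3.24888
The outcome is not rare, so the OR lies further from 1 than the RR.

3.249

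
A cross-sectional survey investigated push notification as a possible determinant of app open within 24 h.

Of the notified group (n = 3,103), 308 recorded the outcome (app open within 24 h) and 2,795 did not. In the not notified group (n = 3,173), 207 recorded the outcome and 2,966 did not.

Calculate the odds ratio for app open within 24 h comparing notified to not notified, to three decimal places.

1.579

From the description: a = 308, b = 2795, c = 207, d = 2966.
OR = (a·d)/(b·c) = (308 × 2966) / (2795 × 207) = 913528 / 578565 = 1.57895
The odds of app open within 24 h are about 1.58 times as high in the notified group.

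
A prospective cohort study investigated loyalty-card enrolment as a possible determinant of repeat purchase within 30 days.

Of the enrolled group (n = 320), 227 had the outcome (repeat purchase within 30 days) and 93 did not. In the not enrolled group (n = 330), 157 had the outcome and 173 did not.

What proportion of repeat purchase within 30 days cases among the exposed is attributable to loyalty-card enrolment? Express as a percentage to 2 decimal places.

From the description: a = 227, b = 93, c = 157, d = 173.
Risk in exposed = 227/320 = 0.70937; risk in unexposed = 157/330 = 0.47576.
RR = 0.70937/0.47576 = 1.49104
AR% = (RR − 1)/RR × 100 = (1.49104 − 1)/1.49104 × 100 = 32.9329%

32.93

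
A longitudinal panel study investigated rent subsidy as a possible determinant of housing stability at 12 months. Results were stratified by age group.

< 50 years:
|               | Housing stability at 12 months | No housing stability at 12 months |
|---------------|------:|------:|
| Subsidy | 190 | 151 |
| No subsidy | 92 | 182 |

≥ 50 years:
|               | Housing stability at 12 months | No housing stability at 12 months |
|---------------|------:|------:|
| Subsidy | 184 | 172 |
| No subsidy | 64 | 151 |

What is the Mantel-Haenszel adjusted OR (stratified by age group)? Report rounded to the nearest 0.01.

2.51

OR_MH = Σ(aᵢdᵢ/nᵢ) / Σ(bᵢcᵢ/nᵢ), where nᵢ is the stratum total.
Stratum 1 (< 50 years): n = 615; a·d/n = 190·182/615 = 56.2276; b·c/n = 151·92/615 = 22.5886
Stratum 2 (≥ 50 years): n = 571; a·d/n = 184·151/571 = 48.6585; b·c/n = 172·64/571 = 19.2785
OR_MH = (56.2276 + 48.6585) / (22.5886 + 19.2785) = 104.8861 / 41.8671 = 2.50522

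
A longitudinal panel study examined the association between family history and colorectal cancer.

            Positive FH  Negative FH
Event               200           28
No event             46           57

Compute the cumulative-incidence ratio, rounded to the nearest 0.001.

Reading the table with exposure as columns: a = 200 (Positive FH, case), b = 46 (Positive FH, non-case), c = 28 (Negative FH, case), d = 57.
Risk in exposed = 200/246 = 0.81301; risk in unexposed = 28/85 = 0.32941.
RR = 0.81301 / 0.32941 = 2.46806
The risk among the exposed is 2.47 times that among the unexposed.

2.468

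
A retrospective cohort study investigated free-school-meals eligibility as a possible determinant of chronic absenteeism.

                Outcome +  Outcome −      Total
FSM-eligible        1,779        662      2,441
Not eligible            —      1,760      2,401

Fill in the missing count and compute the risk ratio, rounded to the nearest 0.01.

The missing cell is in the unexposed row: 2401 − 1760 = 641.
So a = 1779, b = 662, c = 641, d = 1760.
RR = [a/(a+b)] / [c/(c+d)] = (1779/2441) / (641/2401) = 0.72880/0.26697 = 2.72987

2.73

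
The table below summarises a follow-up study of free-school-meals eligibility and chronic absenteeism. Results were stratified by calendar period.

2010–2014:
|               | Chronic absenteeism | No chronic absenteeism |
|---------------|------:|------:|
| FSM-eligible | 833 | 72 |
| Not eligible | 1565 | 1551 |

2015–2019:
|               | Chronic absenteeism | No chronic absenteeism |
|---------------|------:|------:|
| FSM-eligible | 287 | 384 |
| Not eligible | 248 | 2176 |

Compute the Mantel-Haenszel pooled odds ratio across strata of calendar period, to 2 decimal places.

OR_MH = Σ(aᵢdᵢ/nᵢ) / Σ(bᵢcᵢ/nᵢ), where nᵢ is the stratum total.
Stratum 1 (2010–2014): n = 4021; a·d/n = 833·1551/4021 = 321.3089; b·c/n = 72·1565/4021 = 28.0229
Stratum 2 (2015–2019): n = 3095; a·d/n = 287·2176/3095 = 201.7809; b·c/n = 384·248/3095 = 30.7696
OR_MH = (321.3089 + 201.7809) / (28.0229 + 30.7696) = 523.0898 / 58.7925 = 8.89722

8.90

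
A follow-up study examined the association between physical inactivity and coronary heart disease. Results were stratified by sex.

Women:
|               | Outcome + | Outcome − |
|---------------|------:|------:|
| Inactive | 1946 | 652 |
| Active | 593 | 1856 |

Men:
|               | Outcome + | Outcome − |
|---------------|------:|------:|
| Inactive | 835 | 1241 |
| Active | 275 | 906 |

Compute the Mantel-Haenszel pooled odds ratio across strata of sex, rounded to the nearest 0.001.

5.226

OR_MH = Σ(aᵢdᵢ/nᵢ) / Σ(bᵢcᵢ/nᵢ), where nᵢ is the stratum total.
Stratum 1 (Women): n = 5047; a·d/n = 1946·1856/5047 = 715.6283; b·c/n = 652·593/5047 = 76.6071
Stratum 2 (Men): n = 3257; a·d/n = 835·906/3257 = 232.2720; b·c/n = 1241·275/3257 = 104.7820
OR_MH = (715.6283 + 232.2720) / (76.6071 + 104.7820) = 947.9003 / 181.3891 = 5.22578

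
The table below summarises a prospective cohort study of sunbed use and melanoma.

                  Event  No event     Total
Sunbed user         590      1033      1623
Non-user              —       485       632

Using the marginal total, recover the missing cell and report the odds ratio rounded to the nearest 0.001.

1.884

The missing cell is in the unexposed row: 632 − 485 = 147.
So a = 590, b = 1033, c = 147, d = 485.
OR = (a·d)/(b·c) = (590 × 485) / (1033 × 147) = 286150 / 151851 = 1.88441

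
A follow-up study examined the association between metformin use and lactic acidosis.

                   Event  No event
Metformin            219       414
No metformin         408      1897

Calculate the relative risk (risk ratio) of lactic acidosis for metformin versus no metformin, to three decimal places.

1.955

Cells: a = 219, b = 414, c = 408, d = 1897.
Risk in exposed = 219/633 = 0.34597; risk in unexposed = 408/2305 = 0.17701.
RR = 0.34597 / 0.17701 = 1.95457
The risk among the exposed is 1.95 times that among the unexposed.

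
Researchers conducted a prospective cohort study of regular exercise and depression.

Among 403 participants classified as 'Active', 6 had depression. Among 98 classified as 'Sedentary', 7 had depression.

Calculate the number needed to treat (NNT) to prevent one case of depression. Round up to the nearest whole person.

Risk in treated group = 6/403 = 0.01489; risk in control = 7/98 = 0.07143.
Absolute risk reduction = 0.07143 − 0.01489 = 0.05654
NNT = 1 / ARR = 1 / 0.05654 = 17.687 → round up → 18

18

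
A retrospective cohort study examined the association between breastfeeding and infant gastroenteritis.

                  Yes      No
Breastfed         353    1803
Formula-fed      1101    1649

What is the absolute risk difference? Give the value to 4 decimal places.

-0.2366

Cells: a = 353, b = 1803, c = 1101, d = 1649.
Risk in exposed = 353/2156 = 0.163729; risk in unexposed = 1101/2750 = 0.400364.
Risk difference = 0.163729 − 0.400364 = -0.236635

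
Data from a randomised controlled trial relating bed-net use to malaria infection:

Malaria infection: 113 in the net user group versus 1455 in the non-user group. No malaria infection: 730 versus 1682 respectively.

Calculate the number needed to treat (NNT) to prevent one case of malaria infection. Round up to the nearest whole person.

Risk in treated group = 113/843 = 0.13405; risk in control = 1455/3137 = 0.46382.
Absolute risk reduction = 0.46382 − 0.13405 = 0.32977
NNT = 1 / ARR = 1 / 0.32977 = 3.032 → round up → 4

4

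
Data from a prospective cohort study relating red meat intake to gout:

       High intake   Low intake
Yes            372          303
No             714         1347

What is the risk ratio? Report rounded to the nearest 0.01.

1.87

Reading the table with exposure as columns: a = 372 (High intake, case), b = 714 (High intake, non-case), c = 303 (Low intake, case), d = 1347.
Risk in exposed = 372/1086 = 0.34254; risk in unexposed = 303/1650 = 0.18364.
RR = 0.34254 / 0.18364 = 1.86532
The risk among the exposed is 1.87 times that among the unexposed.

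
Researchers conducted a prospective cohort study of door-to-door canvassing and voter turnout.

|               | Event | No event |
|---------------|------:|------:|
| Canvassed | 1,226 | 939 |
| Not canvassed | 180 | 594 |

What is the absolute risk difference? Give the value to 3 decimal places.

0.334

Cells: a = 1226, b = 939, c = 180, d = 594.
Risk in exposed = 1226/2165 = 0.566282; risk in unexposed = 180/774 = 0.232558.
Risk difference = 0.566282 − 0.232558 = 0.333724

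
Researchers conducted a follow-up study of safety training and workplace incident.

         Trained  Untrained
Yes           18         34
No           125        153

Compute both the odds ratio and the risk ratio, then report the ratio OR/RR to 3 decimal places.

Reading the table with exposure as columns: a = 18 (Trained, case), b = 125 (Trained, non-case), c = 34 (Untrained, case), d = 153.
OR = (18·153)/(125·34) = 2754/4250 = 0.64800
Risk in exposed = 18/143 = 0.12587; risk in unexposed = 34/187 = 0.18182; RR = 0.69231
OR/RR = 0.64800 / 0.69231 = 0.93600
The outcome is not rare, so the OR lies further from 1 than the RR.

0.936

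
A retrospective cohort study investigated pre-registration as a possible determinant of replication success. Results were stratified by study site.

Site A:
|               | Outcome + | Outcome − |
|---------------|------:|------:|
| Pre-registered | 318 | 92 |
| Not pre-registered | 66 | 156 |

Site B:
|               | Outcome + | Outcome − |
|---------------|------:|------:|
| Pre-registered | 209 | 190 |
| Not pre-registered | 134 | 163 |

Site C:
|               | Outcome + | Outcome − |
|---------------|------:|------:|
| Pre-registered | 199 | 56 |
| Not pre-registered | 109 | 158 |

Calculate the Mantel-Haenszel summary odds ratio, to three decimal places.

OR_MH = Σ(aᵢdᵢ/nᵢ) / Σ(bᵢcᵢ/nᵢ), where nᵢ is the stratum total.
Stratum 1 (Site A): n = 632; a·d/n = 318·156/632 = 78.4937; b·c/n = 92·66/632 = 9.6076
Stratum 2 (Site B): n = 696; a·d/n = 209·163/696 = 48.9468; b·c/n = 190·134/696 = 36.5805
Stratum 3 (Site C): n = 522; a·d/n = 199·158/522 = 60.2337; b·c/n = 56·109/522 = 11.6935
OR_MH = (78.4937 + 48.9468 + 60.2337) / (9.6076 + 36.5805 + 11.6935) = 187.6742 / 57.8815 = 3.24238

3.242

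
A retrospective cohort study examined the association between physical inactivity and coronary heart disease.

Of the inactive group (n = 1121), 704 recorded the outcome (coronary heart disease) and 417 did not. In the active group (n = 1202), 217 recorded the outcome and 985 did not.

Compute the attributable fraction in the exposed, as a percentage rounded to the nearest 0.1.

71.3

From the description: a = 704, b = 417, c = 217, d = 985.
Risk in exposed = 704/1121 = 0.62801; risk in unexposed = 217/1202 = 0.18053.
RR = 0.62801/0.18053 = 3.47866
AR% = (RR − 1)/RR × 100 = (3.47866 − 1)/3.47866 × 100 = 71.2533%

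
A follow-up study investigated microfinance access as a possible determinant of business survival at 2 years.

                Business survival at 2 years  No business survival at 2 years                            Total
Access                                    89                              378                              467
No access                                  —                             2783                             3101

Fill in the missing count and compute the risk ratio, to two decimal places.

The missing cell is in the unexposed row: 3101 − 2783 = 318.
So a = 89, b = 378, c = 318, d = 2783.
RR = [a/(a+b)] / [c/(c+d)] = (89/467) / (318/3101) = 0.19058/0.10255 = 1.85844

1.86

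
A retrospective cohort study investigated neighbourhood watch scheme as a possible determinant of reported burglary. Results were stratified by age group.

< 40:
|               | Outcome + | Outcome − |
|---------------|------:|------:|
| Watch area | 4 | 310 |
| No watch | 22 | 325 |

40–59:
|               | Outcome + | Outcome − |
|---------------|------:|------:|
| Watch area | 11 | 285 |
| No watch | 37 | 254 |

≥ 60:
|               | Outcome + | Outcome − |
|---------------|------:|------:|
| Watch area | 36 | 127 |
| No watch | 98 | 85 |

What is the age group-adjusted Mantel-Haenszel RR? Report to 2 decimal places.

RR_MH = Σ(aᵢ·n₀ᵢ/nᵢ) / Σ(cᵢ·n₁ᵢ/nᵢ), with n₁ᵢ = aᵢ+bᵢ (exposed), n₀ᵢ = cᵢ+dᵢ (unexposed), nᵢ = n₁ᵢ+n₀ᵢ.
Stratum 1 (< 40): n₁ = 314, n₀ = 347, n = 661; a·n₀/n = 4·347/661 = 2.0998; c·n₁/n = 22·314/661 = 10.4508
Stratum 2 (40–59): n₁ = 296, n₀ = 291, n = 587; a·n₀/n = 11·291/587 = 5.4532; c·n₁/n = 37·296/587 = 18.6576
Stratum 3 (≥ 60): n₁ = 163, n₀ = 183, n = 346; a·n₀/n = 36·183/346 = 19.0405; c·n₁/n = 98·163/346 = 46.1676
RR_MH = (2.0998 + 5.4532 + 19.0405) / (10.4508 + 18.6576 + 46.1676) = 26.5935 / 75.2760 = 0.35328

0.35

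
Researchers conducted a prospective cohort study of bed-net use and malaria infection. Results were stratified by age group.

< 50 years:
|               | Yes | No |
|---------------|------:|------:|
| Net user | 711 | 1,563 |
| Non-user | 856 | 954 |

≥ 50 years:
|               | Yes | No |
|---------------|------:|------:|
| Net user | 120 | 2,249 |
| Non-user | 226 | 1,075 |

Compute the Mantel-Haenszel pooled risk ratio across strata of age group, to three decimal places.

0.575

RR_MH = Σ(aᵢ·n₀ᵢ/nᵢ) / Σ(cᵢ·n₁ᵢ/nᵢ), with n₁ᵢ = aᵢ+bᵢ (exposed), n₀ᵢ = cᵢ+dᵢ (unexposed), nᵢ = n₁ᵢ+n₀ᵢ.
Stratum 1 (< 50 years): n₁ = 2274, n₀ = 1810, n = 4084; a·n₀/n = 711·1810/4084 = 315.1102; c·n₁/n = 856·2274/4084 = 476.6268
Stratum 2 (≥ 50 years): n₁ = 2369, n₀ = 1301, n = 3670; a·n₀/n = 120·1301/3670 = 42.5395; c·n₁/n = 226·2369/3670 = 145.8839
RR_MH = (315.1102 + 42.5395) / (476.6268 + 145.8839) = 357.6497 / 622.5108 = 0.57453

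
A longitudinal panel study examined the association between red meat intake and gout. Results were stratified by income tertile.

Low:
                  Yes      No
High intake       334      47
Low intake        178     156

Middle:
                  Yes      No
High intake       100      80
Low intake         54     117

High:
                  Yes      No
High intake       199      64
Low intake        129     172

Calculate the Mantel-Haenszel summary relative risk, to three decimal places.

RR_MH = Σ(aᵢ·n₀ᵢ/nᵢ) / Σ(cᵢ·n₁ᵢ/nᵢ), with n₁ᵢ = aᵢ+bᵢ (exposed), n₀ᵢ = cᵢ+dᵢ (unexposed), nᵢ = n₁ᵢ+n₀ᵢ.
Stratum 1 (Low): n₁ = 381, n₀ = 334, n = 715; a·n₀/n = 334·334/715 = 156.0224; c·n₁/n = 178·381/715 = 94.8503
Stratum 2 (Middle): n₁ = 180, n₀ = 171, n = 351; a·n₀/n = 100·171/351 = 48.7179; c·n₁/n = 54·180/351 = 27.6923
Stratum 3 (High): n₁ = 263, n₀ = 301, n = 564; a·n₀/n = 199·301/564 = 106.2039; c·n₁/n = 129·263/564 = 60.1543
RR_MH = (156.0224 + 48.7179 + 106.2039) / (94.8503 + 27.6923 + 60.1543) = 310.9442 / 182.6969 = 1.70197

1.702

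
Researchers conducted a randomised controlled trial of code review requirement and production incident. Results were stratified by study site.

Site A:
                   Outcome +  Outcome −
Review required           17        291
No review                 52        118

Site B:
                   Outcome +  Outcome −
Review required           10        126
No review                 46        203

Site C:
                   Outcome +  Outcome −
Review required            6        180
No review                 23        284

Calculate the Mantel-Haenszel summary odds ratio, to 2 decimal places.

OR_MH = Σ(aᵢdᵢ/nᵢ) / Σ(bᵢcᵢ/nᵢ), where nᵢ is the stratum total.
Stratum 1 (Site A): n = 478; a·d/n = 17·118/478 = 4.1967; b·c/n = 291·52/478 = 31.6569
Stratum 2 (Site B): n = 385; a·d/n = 10·203/385 = 5.2727; b·c/n = 126·46/385 = 15.0545
Stratum 3 (Site C): n = 493; a·d/n = 6·284/493 = 3.4564; b·c/n = 180·23/493 = 8.3976
OR_MH = (4.1967 + 5.2727 + 3.4564) / (31.6569 + 15.0545 + 8.3976) = 12.9258 / 55.1090 = 0.23455

0.23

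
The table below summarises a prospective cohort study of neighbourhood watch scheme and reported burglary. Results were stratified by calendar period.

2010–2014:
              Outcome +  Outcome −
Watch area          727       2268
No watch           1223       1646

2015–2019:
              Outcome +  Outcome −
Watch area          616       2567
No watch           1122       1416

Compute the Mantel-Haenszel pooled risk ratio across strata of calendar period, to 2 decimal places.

0.50

RR_MH = Σ(aᵢ·n₀ᵢ/nᵢ) / Σ(cᵢ·n₁ᵢ/nᵢ), with n₁ᵢ = aᵢ+bᵢ (exposed), n₀ᵢ = cᵢ+dᵢ (unexposed), nᵢ = n₁ᵢ+n₀ᵢ.
Stratum 1 (2010–2014): n₁ = 2995, n₀ = 2869, n = 5864; a·n₀/n = 727·2869/5864 = 355.6895; c·n₁/n = 1223·2995/5864 = 624.6393
Stratum 2 (2015–2019): n₁ = 3183, n₀ = 2538, n = 5721; a·n₀/n = 616·2538/5721 = 273.2753; c·n₁/n = 1122·3183/5721 = 624.2486
RR_MH = (355.6895 + 273.2753) / (624.6393 + 624.2486) = 628.9648 / 1248.8879 = 0.50362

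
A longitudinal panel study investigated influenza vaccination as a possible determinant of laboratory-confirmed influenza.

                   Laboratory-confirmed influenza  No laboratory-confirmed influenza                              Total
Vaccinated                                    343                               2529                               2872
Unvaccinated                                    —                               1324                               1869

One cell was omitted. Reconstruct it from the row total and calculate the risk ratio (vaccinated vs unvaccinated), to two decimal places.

The missing cell is in the unexposed row: 1869 − 1324 = 545.
So a = 343, b = 2529, c = 545, d = 1324.
RR = [a/(a+b)] / [c/(c+d)] = (343/2872) / (545/1869) = 0.11943/0.29160 = 0.40956

0.41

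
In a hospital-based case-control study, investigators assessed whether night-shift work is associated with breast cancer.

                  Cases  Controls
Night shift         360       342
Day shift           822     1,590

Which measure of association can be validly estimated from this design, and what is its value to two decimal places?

Cells: a = 360, b = 342, c = 822, d = 1590.
This is a hospital-based case-control study: participants were sampled on outcome status, so risks in the source population cannot be estimated directly — relative risk is not valid here. The odds ratio is the appropriate measure.
OR = (a·d)/(b·c) = (360 × 1590) / (342 × 822) = 572400 / 281124 = 2.03611

2.04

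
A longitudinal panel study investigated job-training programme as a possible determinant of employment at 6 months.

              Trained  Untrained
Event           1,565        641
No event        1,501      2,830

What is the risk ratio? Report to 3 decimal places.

2.764

Reading the table with exposure as columns: a = 1565 (Trained, case), b = 1501 (Trained, non-case), c = 641 (Untrained, case), d = 2830.
Risk in exposed = 1565/3066 = 0.51044; risk in unexposed = 641/3471 = 0.18467.
RR = 0.51044 / 0.18467 = 2.76400
The risk among the exposed is 2.76 times that among the unexposed.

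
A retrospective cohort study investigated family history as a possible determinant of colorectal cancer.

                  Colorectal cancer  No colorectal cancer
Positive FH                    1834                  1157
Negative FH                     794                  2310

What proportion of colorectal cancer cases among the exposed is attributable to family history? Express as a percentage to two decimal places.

58.28

Cells: a = 1834, b = 1157, c = 794, d = 2310.
Risk in exposed = 1834/2991 = 0.61317; risk in unexposed = 794/3104 = 0.25580.
RR = 0.61317/0.25580 = 2.39709
AR% = (RR − 1)/RR × 100 = (2.39709 − 1)/2.39709 × 100 = 58.2827%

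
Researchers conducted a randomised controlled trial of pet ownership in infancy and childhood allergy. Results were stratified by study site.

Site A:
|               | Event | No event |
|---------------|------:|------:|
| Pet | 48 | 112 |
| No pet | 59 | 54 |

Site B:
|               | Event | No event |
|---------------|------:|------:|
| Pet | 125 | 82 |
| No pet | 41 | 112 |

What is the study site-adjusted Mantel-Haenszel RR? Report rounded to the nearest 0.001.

RR_MH = Σ(aᵢ·n₀ᵢ/nᵢ) / Σ(cᵢ·n₁ᵢ/nᵢ), with n₁ᵢ = aᵢ+bᵢ (exposed), n₀ᵢ = cᵢ+dᵢ (unexposed), nᵢ = n₁ᵢ+n₀ᵢ.
Stratum 1 (Site A): n₁ = 160, n₀ = 113, n = 273; a·n₀/n = 48·113/273 = 19.8681; c·n₁/n = 59·160/273 = 34.5788
Stratum 2 (Site B): n₁ = 207, n₀ = 153, n = 360; a·n₀/n = 125·153/360 = 53.1250; c·n₁/n = 41·207/360 = 23.5750
RR_MH = (19.8681 + 53.1250) / (34.5788 + 23.5750) = 72.9931 / 58.1538 = 1.25517

1.255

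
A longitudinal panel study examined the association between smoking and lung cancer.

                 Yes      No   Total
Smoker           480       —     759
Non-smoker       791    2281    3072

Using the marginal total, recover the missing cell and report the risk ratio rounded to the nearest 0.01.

The missing cell is in the exposed row: 759 − 480 = 279.
So a = 480, b = 279, c = 791, d = 2281.
RR = [a/(a+b)] / [c/(c+d)] = (480/759) / (791/3072) = 0.63241/0.25749 = 2.45609

2.46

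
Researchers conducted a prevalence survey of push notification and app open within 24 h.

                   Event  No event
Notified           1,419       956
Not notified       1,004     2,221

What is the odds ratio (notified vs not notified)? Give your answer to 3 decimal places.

Cells: a = 1419, b = 956, c = 1004, d = 2221.
OR = (a·d)/(b·c) = (1419 × 2221) / (956 × 1004) = 3151599 / 959824 = 3.28352
The odds of app open within 24 h are about 3.28 times as high in the notified group.

3.284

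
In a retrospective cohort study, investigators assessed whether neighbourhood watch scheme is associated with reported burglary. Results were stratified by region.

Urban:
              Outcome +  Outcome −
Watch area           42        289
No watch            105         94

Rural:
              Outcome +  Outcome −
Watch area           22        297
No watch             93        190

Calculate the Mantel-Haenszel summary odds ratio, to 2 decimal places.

0.14

OR_MH = Σ(aᵢdᵢ/nᵢ) / Σ(bᵢcᵢ/nᵢ), where nᵢ is the stratum total.
Stratum 1 (Urban): n = 530; a·d/n = 42·94/530 = 7.4491; b·c/n = 289·105/530 = 57.2547
Stratum 2 (Rural): n = 602; a·d/n = 22·190/602 = 6.9435; b·c/n = 297·93/602 = 45.8821
OR_MH = (7.4491 + 6.9435) / (57.2547 + 45.8821) = 14.3926 / 103.1368 = 0.13955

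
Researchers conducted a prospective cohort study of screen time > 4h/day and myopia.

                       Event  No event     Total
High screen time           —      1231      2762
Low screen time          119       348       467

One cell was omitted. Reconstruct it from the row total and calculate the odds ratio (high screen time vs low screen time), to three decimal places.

3.637

The missing cell is in the exposed row: 2762 − 1231 = 1531.
So a = 1531, b = 1231, c = 119, d = 348.
OR = (a·d)/(b·c) = (1531 × 348) / (1231 × 119) = 532788 / 146489 = 3.63705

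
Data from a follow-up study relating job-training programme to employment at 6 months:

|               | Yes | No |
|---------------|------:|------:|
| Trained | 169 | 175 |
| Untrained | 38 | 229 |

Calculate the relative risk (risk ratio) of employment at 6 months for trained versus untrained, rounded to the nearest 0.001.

Cells: a = 169, b = 175, c = 38, d = 229.
Risk in exposed = 169/344 = 0.49128; risk in unexposed = 38/267 = 0.14232.
RR = 0.49128 / 0.14232 = 3.45188
The risk among the exposed is 3.45 times that among the unexposed.

3.452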